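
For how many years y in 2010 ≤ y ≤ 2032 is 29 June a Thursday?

Day of week of June 29 in each year:
2010: Tue, 2011: Wed, 2012: Fri, 2013: Sat, 2014: Sun, 2015: Mon, 2016: Wed, 2017: Thu ✓, 2018: Fri, 2019: Sat, 2020: Mon, 2021: Tue, 2022: Wed, 2023: Thu ✓, 2024: Sat, 2025: Sun, 2026: Mon, 2027: Tue, 2028: Thu ✓, 2029: Fri, 2030: Sat, 2031: Sun, 2032: Tue
Thursdays: 2017, 2023, 2028.

3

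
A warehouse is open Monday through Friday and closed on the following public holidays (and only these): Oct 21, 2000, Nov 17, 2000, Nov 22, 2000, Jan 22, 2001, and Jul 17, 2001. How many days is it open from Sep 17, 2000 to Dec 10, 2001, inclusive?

317

Sep 17, 2000 is a Sunday.
That's 450 days from start to end, counting both.
450 = 7 × 64 + 2, so there are 64 full weeks plus 2 extra days.
Each full week contributes 5 weekdays (Mon–Fri): 64 × 5 = 320.
The 2 extra days are Sun, Mon — 1 of them qualifies.
Total: 320 + 1 = 321.
Holidays: Oct 21, 2000 (Sat); Nov 17, 2000 (Fri); Nov 22, 2000 (Wed); Jan 22, 2001 (Mon); Jul 17, 2001 (Tue).
4 of the 5 holidays fall on weekdays; the rest are weekends and were already excluded.
Business days: 321 − 4 = 317.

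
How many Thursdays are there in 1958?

Jan 1, 1958 is a Wednesday.
That's 365 days from start to end, counting both.
365 = 7 × 52 + 1, so there are 52 full weeks plus 1 extra day.
Each full week contributes one Thursday: 52 so far.
The 1 extra day is Wednesday — none qualify.
Total: 52 + 0 = 52.

52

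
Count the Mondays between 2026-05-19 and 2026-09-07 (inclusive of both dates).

2026-05-19 is a Tuesday.
The range spans 112 days (inclusive of both endpoints).
112 = 7 × 16, so the span is exactly 16 full weeks.
Each full week contributes one Monday: 16 so far.
Total: 16.

16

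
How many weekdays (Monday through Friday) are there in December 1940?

Dec 1, 1940 is a Sunday.
The range spans 31 days (inclusive of both endpoints).
31 = 7 × 4 + 3, so there are 4 full weeks plus 3 extra days.
Each full week contributes 5 weekdays (Mon–Fri): 4 × 5 = 20.
The 3 extra days are Sun, Mon, Tue — 2 of them qualify.
Total: 20 + 2 = 22.

22 weekdays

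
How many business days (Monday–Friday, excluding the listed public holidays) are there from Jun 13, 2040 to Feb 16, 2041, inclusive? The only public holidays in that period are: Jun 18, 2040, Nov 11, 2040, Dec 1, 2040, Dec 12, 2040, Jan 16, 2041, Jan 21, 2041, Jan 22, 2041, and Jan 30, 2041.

Jun 13, 2040 is a Wednesday.
The range spans 249 days (inclusive of both endpoints).
249 = 7 × 35 + 4, so there are 35 full weeks plus 4 extra days.
Each full week contributes 5 weekdays (Mon–Fri): 35 × 5 = 175.
The 4 extra days are Wed, Thu, Fri, Sat — 3 of them qualify.
Total: 175 + 3 = 178.
Holidays: Jun 18, 2040 (Mon); Nov 11, 2040 (Sun); Dec 1, 2040 (Sat); Dec 12, 2040 (Wed); Jan 16, 2041 (Wed); Jan 21, 2041 (Mon); Jan 22, 2041 (Tue); Jan 30, 2041 (Wed).
6 of the 8 holidays fall on weekdays; the rest are weekends and were already excluded.
Business days: 178 − 6 = 172.

172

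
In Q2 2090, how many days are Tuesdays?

April 1, 2090 is a Saturday.
That's 91 days from start to end, counting both.
91 = 7 × 13, so the span is exactly 13 full weeks.
Each full week contributes one Tuesday: 13 so far.
Total: 13.

13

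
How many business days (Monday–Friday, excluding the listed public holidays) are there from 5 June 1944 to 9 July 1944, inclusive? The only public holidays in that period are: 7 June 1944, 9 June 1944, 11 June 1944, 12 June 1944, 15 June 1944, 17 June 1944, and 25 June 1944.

21

5 June 1944 is a Monday.
From 5 June 1944 to 9 July 1944 is 35 days inclusive.
35 = 7 × 5, so the span is exactly 5 full weeks.
Each full week contributes 5 weekdays (Mon–Fri): 5 × 5 = 25.
Total: 25.
Holidays: 7 June 1944 (Wed); 9 June 1944 (Fri); 11 June 1944 (Sun); 12 June 1944 (Mon); 15 June 1944 (Thu); 17 June 1944 (Sat); 25 June 1944 (Sun).
4 of the 7 holidays fall on weekdays; the rest are weekends and were already excluded.
Business days: 25 − 4 = 21.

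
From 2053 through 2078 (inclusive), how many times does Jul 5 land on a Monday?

Day of week of July 5 in each year:
2053: Sat, 2054: Sun, 2055: Mon ✓, 2056: Wed, 2057: Thu, 2058: Fri, 2059: Sat, 2060: Mon ✓, 2061: Tue, 2062: Wed, 2063: Thu, 2064: Sat, 2065: Sun, 2066: Mon ✓, 2067: Tue, 2068: Thu, 2069: Fri, 2070: Sat, 2071: Sun, 2072: Tue, 2073: Wed, 2074: Thu, 2075: Fri, 2076: Sun, 2077: Mon ✓, 2078: Tue
Mondays: 2055, 2060, 2066, 2077.

4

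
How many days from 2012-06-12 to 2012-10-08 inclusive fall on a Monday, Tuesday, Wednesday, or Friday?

68

2012-06-12 is a Tuesday.
The range spans 119 days (inclusive of both endpoints).
119 = 7 × 17, so the span is exactly 17 full weeks.
Each full week contributes 4 days from the set (Mon, Tue, Wed, Fri): 17 × 4 = 68.
Total: 68.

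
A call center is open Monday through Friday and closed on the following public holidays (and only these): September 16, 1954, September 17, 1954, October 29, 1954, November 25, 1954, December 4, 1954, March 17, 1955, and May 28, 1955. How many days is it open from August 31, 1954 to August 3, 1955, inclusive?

August 31, 1954 is a Tuesday.
That's 338 days from start to end, counting both.
338 = 7 × 48 + 2, so there are 48 full weeks plus 2 extra days.
Each full week contributes 5 weekdays (Mon–Fri): 48 × 5 = 240.
The 2 extra days are Tue, Wed — 2 of them qualify.
Total: 240 + 2 = 242.
Holidays: September 16, 1954 (Thu); September 17, 1954 (Fri); October 29, 1954 (Fri); November 25, 1954 (Thu); December 4, 1954 (Sat); March 17, 1955 (Thu); May 28, 1955 (Sat).
5 of the 7 holidays fall on weekdays; the rest are weekends and were already excluded.
Business days: 242 − 5 = 237.

237 working days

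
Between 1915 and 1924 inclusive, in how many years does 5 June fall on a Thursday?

2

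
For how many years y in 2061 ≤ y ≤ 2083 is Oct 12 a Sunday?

Day of week of October 12 in each year:
2061: Wed, 2062: Thu, 2063: Fri, 2064: Sun ✓, 2065: Mon, 2066: Tue, 2067: Wed, 2068: Fri, 2069: Sat, 2070: Sun ✓, 2071: Mon, 2072: Wed, 2073: Thu, 2074: Fri, 2075: Sat, 2076: Mon, 2077: Tue, 2078: Wed, 2079: Thu, 2080: Sat, 2081: Sun ✓, 2082: Mon, 2083: Tue
Sundays: 2064, 2070, 2081.

3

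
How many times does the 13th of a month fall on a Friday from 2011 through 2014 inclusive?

7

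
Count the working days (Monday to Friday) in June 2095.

22

2095-06-01 is a Wednesday.
That's 30 days from start to end, counting both.
30 = 7 × 4 + 2, so there are 4 full weeks plus 2 extra days.
Each full week contributes 5 weekdays (Mon–Fri): 4 × 5 = 20.
The 2 extra days are Wed, Thu — 2 of them qualify.
Total: 20 + 2 = 22.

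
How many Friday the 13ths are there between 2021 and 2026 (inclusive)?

10

Friday-the-13ths by year:
2021: Aug
2022: May
2023: Jan, Oct
2024: Sep, Dec
2025: Jun
2026: Feb, Mar, Nov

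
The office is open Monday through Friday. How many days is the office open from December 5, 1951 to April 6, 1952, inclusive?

88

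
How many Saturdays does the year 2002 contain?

52

1 January 2002 is a Tuesday.
The range spans 365 days (inclusive of both endpoints).
365 = 7 × 52 + 1, so there are 52 full weeks plus 1 extra day.
Each full week contributes one Saturday: 52 so far.
The 1 extra day is Tuesday — none qualify.
Total: 52 + 0 = 52.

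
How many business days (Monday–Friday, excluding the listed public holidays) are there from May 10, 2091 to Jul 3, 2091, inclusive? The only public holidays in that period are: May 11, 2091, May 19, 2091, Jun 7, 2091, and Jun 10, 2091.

May 10, 2091 is a Thursday.
The range spans 55 days (inclusive of both endpoints).
55 = 7 × 7 + 6, so there are 7 full weeks plus 6 extra days.
Each full week contributes 5 weekdays (Mon–Fri): 7 × 5 = 35.
The 6 extra days are Thu, Fri, Sat, Sun, Mon, Tue — 4 of them qualify.
Total: 35 + 4 = 39.
Holidays: May 11, 2091 (Fri); May 19, 2091 (Sat); Jun 7, 2091 (Thu); Jun 10, 2091 (Sun).
2 of the 4 holidays fall on weekdays; the rest are weekends and were already excluded.
Business days: 39 − 2 = 37.

37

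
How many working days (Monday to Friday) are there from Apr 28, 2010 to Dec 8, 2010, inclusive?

161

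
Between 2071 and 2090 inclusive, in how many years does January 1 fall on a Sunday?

3

Day of week of January 1 in each year:
2071: Thu, 2072: Fri, 2073: Sun ✓, 2074: Mon, 2075: Tue, 2076: Wed, 2077: Fri, 2078: Sat, 2079: Sun ✓, 2080: Mon, 2081: Wed, 2082: Thu, 2083: Fri, 2084: Sat, 2085: Mon, 2086: Tue, 2087: Wed, 2088: Thu, 2089: Sat, 2090: Sun ✓
Sundays: 2073, 2079, 2090.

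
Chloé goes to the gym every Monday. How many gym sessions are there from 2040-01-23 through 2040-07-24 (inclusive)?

2040-01-23 is a Monday.
That's 184 days from start to end, counting both.
184 = 7 × 26 + 2, so there are 26 full weeks plus 2 extra days.
Each full week contributes one Monday: 26 so far.
The 2 extra days are Monday, Tuesday — 1 of them qualifies.
Total: 26 + 1 = 27.

27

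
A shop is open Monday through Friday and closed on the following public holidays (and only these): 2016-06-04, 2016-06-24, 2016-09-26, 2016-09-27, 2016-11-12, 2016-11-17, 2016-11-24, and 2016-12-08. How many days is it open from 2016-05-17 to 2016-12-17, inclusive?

2016-05-17 is a Tuesday.
The range spans 215 days (inclusive of both endpoints).
215 = 7 × 30 + 5, so there are 30 full weeks plus 5 extra days.
Each full week contributes 5 weekdays (Mon–Fri): 30 × 5 = 150.
The 5 extra days are Tuesday, Wednesday, Thursday, Friday, Saturday — 4 of them qualify.
Total: 150 + 4 = 154.
Holidays: 2016-06-04 (Sat); 2016-06-24 (Fri); 2016-09-26 (Mon); 2016-09-27 (Tue); 2016-11-12 (Sat); 2016-11-17 (Thu); 2016-11-24 (Thu); 2016-12-08 (Thu).
6 of the 8 holidays fall on weekdays; the rest are weekends and were already excluded.
Business days: 154 − 6 = 148.

148 business days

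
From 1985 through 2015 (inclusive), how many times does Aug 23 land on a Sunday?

5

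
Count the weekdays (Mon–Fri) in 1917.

261

January 1, 1917 is a Monday.
From January 1, 1917 to December 31, 1917 is 365 days inclusive.
365 = 7 × 52 + 1, so there are 52 full weeks plus 1 extra day.
Each full week contributes 5 weekdays (Mon–Fri): 52 × 5 = 260.
The 1 extra day is Monday — 1 of them qualifies.
Total: 260 + 1 = 261.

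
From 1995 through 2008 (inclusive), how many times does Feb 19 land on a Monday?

3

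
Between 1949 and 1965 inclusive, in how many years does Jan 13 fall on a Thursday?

2

Day of week of January 13 in each year:
1949: Thu ✓, 1950: Fri, 1951: Sat, 1952: Sun, 1953: Tue, 1954: Wed, 1955: Thu ✓, 1956: Fri, 1957: Sun, 1958: Mon, 1959: Tue, 1960: Wed, 1961: Fri, 1962: Sat, 1963: Sun, 1964: Mon, 1965: Wed
Thursdays: 1949, 1955.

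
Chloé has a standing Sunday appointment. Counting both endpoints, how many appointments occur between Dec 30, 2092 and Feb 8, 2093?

6 Sundays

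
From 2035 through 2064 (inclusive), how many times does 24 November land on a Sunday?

4

Day of week of November 24 in each year:
2035: Sat, 2036: Mon, 2037: Tue, 2038: Wed, 2039: Thu, 2040: Sat, 2041: Sun ✓, 2042: Mon, 2043: Tue, 2044: Thu, 2045: Fri, 2046: Sat, 2047: Sun ✓, 2048: Tue, 2049: Wed, 2050: Thu, 2051: Fri, 2052: Sun ✓, 2053: Mon, 2054: Tue, 2055: Wed, 2056: Fri, 2057: Sat, 2058: Sun ✓, 2059: Mon, 2060: Wed, 2061: Thu, 2062: Fri, 2063: Sat, 2064: Mon
Sundays: 2041, 2047, 2052, 2058.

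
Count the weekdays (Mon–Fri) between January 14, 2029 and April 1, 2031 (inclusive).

577

January 14, 2029 is a Sunday.
The range spans 808 days (inclusive of both endpoints).
808 = 7 × 115 + 3, so there are 115 full weeks plus 3 extra days.
Each full week contributes 5 weekdays (Mon–Fri): 115 × 5 = 575.
The 3 extra days are Sunday, Monday, Tuesday — 2 of them qualify.
Total: 575 + 2 = 577.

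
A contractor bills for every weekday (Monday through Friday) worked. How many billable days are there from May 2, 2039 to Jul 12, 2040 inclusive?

May 2, 2039 is a Monday.
The range spans 438 days (inclusive of both endpoints).
438 = 7 × 62 + 4, so there are 62 full weeks plus 4 extra days.
Each full week contributes 5 weekdays (Mon–Fri): 62 × 5 = 310.
The 4 extra days are Monday, Tuesday, Wednesday, Thursday — 4 of them qualify.
Total: 310 + 4 = 314.

314 weekdays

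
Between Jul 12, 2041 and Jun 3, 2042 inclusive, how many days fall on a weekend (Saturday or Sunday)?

94

Jul 12, 2041 is a Friday.
The range spans 327 days (inclusive of both endpoints).
327 = 7 × 46 + 5, so there are 46 full weeks plus 5 extra days.
Each full week contributes 2 weekend days (Sat, Sun): 46 × 2 = 92.
The 5 extra days are Fri, Sat, Sun, Mon, Tue — 2 of them qualify.
Total: 92 + 2 = 94.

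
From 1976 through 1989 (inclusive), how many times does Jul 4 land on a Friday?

2

Day of week of July 4 in each year:
1976: Sun, 1977: Mon, 1978: Tue, 1979: Wed, 1980: Fri ✓, 1981: Sat, 1982: Sun, 1983: Mon, 1984: Wed, 1985: Thu, 1986: Fri ✓, 1987: Sat, 1988: Mon, 1989: Tue
Fridays: 1980, 1986.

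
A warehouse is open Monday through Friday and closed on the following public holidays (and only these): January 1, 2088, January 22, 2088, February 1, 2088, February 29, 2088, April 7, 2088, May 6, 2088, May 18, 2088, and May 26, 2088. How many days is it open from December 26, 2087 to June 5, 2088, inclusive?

December 26, 2087 is a Friday.
The range spans 163 days (inclusive of both endpoints).
163 = 7 × 23 + 2, so there are 23 full weeks plus 2 extra days.
Each full week contributes 5 weekdays (Mon–Fri): 23 × 5 = 115.
The 2 extra days are Fri, Sat — 1 of them qualifies.
Total: 115 + 1 = 116.
Holidays: January 1, 2088 (Thu); January 22, 2088 (Thu); February 1, 2088 (Sun); February 29, 2088 (Sun); April 7, 2088 (Wed); May 6, 2088 (Thu); May 18, 2088 (Tue); May 26, 2088 (Wed).
6 of the 8 holidays fall on weekdays; the rest are weekends and were already excluded.
Business days: 116 − 6 = 110.

110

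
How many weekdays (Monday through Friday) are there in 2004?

1 January 2004 is a Thursday.
That's 366 days from start to end, counting both.
366 = 7 × 52 + 2, so there are 52 full weeks plus 2 extra days.
Each full week contributes 5 weekdays (Mon–Fri): 52 × 5 = 260.
The 2 extra days are Thursday, Friday — 2 of them qualify.
Total: 260 + 2 = 262.

262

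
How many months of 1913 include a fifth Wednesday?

5

A month has five Wednesdays exactly when Wednesday falls within its first (length − 28) days.
Jan: 31 days, starts Wed → 5 of Wed, Thu, Fri ✓
Feb: 28 days, starts Sat → 5 of (none)
Mar: 31 days, starts Sat → 5 of Sat, Sun, Mon
Apr: 30 days, starts Tue → 5 of Tue, Wed ✓
May: 31 days, starts Thu → 5 of Thu, Fri, Sat
Jun: 30 days, starts Sun → 5 of Sun, Mon
Jul: 31 days, starts Tue → 5 of Tue, Wed, Thu ✓
Aug: 31 days, starts Fri → 5 of Fri, Sat, Sun
Sep: 30 days, starts Mon → 5 of Mon, Tue
Oct: 31 days, starts Wed → 5 of Wed, Thu, Fri ✓
Nov: 30 days, starts Sat → 5 of Sat, Sun
Dec: 31 days, starts Mon → 5 of Mon, Tue, Wed ✓
Months with five Wednesdays: Jan, Apr, Jul, Oct, Dec.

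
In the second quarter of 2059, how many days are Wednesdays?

April 1, 2059 is a Tuesday.
From April 1, 2059 to June 30, 2059 is 91 days inclusive.
91 = 7 × 13, so the span is exactly 13 full weeks.
Each full week contributes one Wednesday: 13 so far.
Total: 13.

13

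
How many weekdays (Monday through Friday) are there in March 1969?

21

March 1, 1969 is a Saturday.
The range spans 31 days (inclusive of both endpoints).
31 = 7 × 4 + 3, so there are 4 full weeks plus 3 extra days.
Each full week contributes 5 weekdays (Mon–Fri): 4 × 5 = 20.
The 3 extra days are Saturday, Sunday, Monday — 1 of them qualifies.
Total: 20 + 1 = 21.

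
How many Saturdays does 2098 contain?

52

January 1, 2098 is a Wednesday.
The range spans 365 days (inclusive of both endpoints).
365 = 7 × 52 + 1, so there are 52 full weeks plus 1 extra day.
Each full week contributes one Saturday: 52 so far.
The 1 extra day is Wed — none qualify.
Total: 52 + 0 = 52.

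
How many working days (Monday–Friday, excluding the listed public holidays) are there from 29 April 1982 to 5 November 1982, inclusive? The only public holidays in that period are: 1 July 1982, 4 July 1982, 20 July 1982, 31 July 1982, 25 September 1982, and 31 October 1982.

135

29 April 1982 is a Thursday.
From 29 April 1982 to 5 November 1982 is 191 days inclusive.
191 = 7 × 27 + 2, so there are 27 full weeks plus 2 extra days.
Each full week contributes 5 weekdays (Mon–Fri): 27 × 5 = 135.
The 2 extra days are Thursday, Friday — 2 of them qualify.
Total: 135 + 2 = 137.
Holidays: 1 July 1982 (Thu); 4 July 1982 (Sun); 20 July 1982 (Tue); 31 July 1982 (Sat); 25 September 1982 (Sat); 31 October 1982 (Sun).
2 of the 6 holidays fall on weekdays; the rest are weekends and were already excluded.
Business days: 137 − 2 = 135.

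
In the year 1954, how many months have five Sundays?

4

A month has five Sundays exactly when Sunday falls within its first (length − 28) days.
Jan: 31 days, starts Fri → 5 of Fri, Sat, Sun ✓
Feb: 28 days, starts Mon → 5 of (none)
Mar: 31 days, starts Mon → 5 of Mon, Tue, Wed
Apr: 30 days, starts Thu → 5 of Thu, Fri
May: 31 days, starts Sat → 5 of Sat, Sun, Mon ✓
Jun: 30 days, starts Tue → 5 of Tue, Wed
Jul: 31 days, starts Thu → 5 of Thu, Fri, Sat
Aug: 31 days, starts Sun → 5 of Sun, Mon, Tue ✓
Sep: 30 days, starts Wed → 5 of Wed, Thu
Oct: 31 days, starts Fri → 5 of Fri, Sat, Sun ✓
Nov: 30 days, starts Mon → 5 of Mon, Tue
Dec: 31 days, starts Wed → 5 of Wed, Thu, Fri
Months with five Sundays: Jan, May, Aug, Oct.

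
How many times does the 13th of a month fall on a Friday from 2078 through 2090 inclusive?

21

Friday-the-13ths by year:
2078: May
2079: Jan, Oct
2080: Sep, Dec
2081: Jun
2082: Feb, Mar, Nov
2083: Aug
2084: Oct
2085: Apr, Jul
2086: Sep, Dec
2087: Jun
2088: Feb, Aug
2089: May
2090: Jan, Oct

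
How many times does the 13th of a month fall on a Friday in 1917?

The 13th falls on a Friday when the month's 13th has weekday Fri.
Jan 13 is Sat; Feb 13 is Tue; Mar 13 is Tue; Apr 13 is Fri ✓; May 13 is Sun; Jun 13 is Wed; Jul 13 is Fri ✓; Aug 13 is Mon; Sep 13 is Thu; Oct 13 is Sat; Nov 13 is Tue; Dec 13 is Thu.
Friday the 13ths: Apr, Jul.

2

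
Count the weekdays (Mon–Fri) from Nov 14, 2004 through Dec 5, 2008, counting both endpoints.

1060

Nov 14, 2004 is a Sunday.
That's 1483 days from start to end, counting both.
1483 = 7 × 211 + 6, so there are 211 full weeks plus 6 extra days.
Each full week contributes 5 weekdays (Mon–Fri): 211 × 5 = 1055.
The 6 extra days are Sun, Mon, Tue, Wed, Thu, Fri — 5 of them qualify.
Total: 1055 + 5 = 1060.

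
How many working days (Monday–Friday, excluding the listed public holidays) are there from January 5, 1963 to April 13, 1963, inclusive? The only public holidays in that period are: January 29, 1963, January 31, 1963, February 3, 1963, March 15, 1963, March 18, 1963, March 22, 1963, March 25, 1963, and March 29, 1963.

January 5, 1963 is a Saturday.
That's 99 days from start to end, counting both.
99 = 7 × 14 + 1, so there are 14 full weeks plus 1 extra day.
Each full week contributes 5 weekdays (Mon–Fri): 14 × 5 = 70.
The 1 extra day is Sat — none qualify.
Total: 70 + 0 = 70.
Holidays: January 29, 1963 (Tue); January 31, 1963 (Thu); February 3, 1963 (Sun); March 15, 1963 (Fri); March 18, 1963 (Mon); March 22, 1963 (Fri); March 25, 1963 (Mon); March 29, 1963 (Fri).
7 of the 8 holidays fall on weekdays; the rest are weekends and were already excluded.
Business days: 70 − 7 = 63.

63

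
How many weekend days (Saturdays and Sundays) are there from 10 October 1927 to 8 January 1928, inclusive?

10 October 1927 is a Monday.
That's 91 days from start to end, counting both.
91 = 7 × 13, so the span is exactly 13 full weeks.
Each full week contributes 2 weekend days (Sat, Sun): 13 × 2 = 26.
Total: 26.

26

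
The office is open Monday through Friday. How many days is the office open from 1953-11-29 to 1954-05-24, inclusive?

1953-11-29 is a Sunday.
From 1953-11-29 to 1954-05-24 is 177 days inclusive.
177 = 7 × 25 + 2, so there are 25 full weeks plus 2 extra days.
Each full week contributes 5 weekdays (Mon–Fri): 25 × 5 = 125.
The 2 extra days are Sun, Mon — 1 of them qualifies.
Total: 125 + 1 = 126.

126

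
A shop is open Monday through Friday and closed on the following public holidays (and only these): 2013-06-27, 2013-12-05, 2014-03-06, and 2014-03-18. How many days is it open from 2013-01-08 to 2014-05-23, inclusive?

355 business days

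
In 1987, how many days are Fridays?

52

January 1, 1987 is a Thursday.
From January 1, 1987 to December 31, 1987 is 365 days inclusive.
365 = 7 × 52 + 1, so there are 52 full weeks plus 1 extra day.
Each full week contributes one Friday: 52 so far.
The 1 extra day is Thursday — none qualify.
Total: 52 + 0 = 52.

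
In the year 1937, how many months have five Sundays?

4

A month has five Sundays exactly when Sunday falls within its first (length − 28) days.
Jan: 31 days, starts Fri → 5 of Fri, Sat, Sun ✓
Feb: 28 days, starts Mon → 5 of (none)
Mar: 31 days, starts Mon → 5 of Mon, Tue, Wed
Apr: 30 days, starts Thu → 5 of Thu, Fri
May: 31 days, starts Sat → 5 of Sat, Sun, Mon ✓
Jun: 30 days, starts Tue → 5 of Tue, Wed
Jul: 31 days, starts Thu → 5 of Thu, Fri, Sat
Aug: 31 days, starts Sun → 5 of Sun, Mon, Tue ✓
Sep: 30 days, starts Wed → 5 of Wed, Thu
Oct: 31 days, starts Fri → 5 of Fri, Sat, Sun ✓
Nov: 30 days, starts Mon → 5 of Mon, Tue
Dec: 31 days, starts Wed → 5 of Wed, Thu, Fri
Months with five Sundays: Jan, May, Aug, Oct.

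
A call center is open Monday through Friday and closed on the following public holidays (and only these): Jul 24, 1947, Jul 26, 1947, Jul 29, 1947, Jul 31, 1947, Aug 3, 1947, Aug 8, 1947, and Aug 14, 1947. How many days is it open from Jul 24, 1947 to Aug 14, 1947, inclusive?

Jul 24, 1947 is a Thursday.
From Jul 24, 1947 to Aug 14, 1947 is 22 days inclusive.
22 = 7 × 3 + 1, so there are 3 full weeks plus 1 extra day.
Each full week contributes 5 weekdays (Mon–Fri): 3 × 5 = 15.
The 1 extra day is Thu — 1 of them qualifies.
Total: 15 + 1 = 16.
Holidays: Jul 24, 1947 (Thu); Jul 26, 1947 (Sat); Jul 29, 1947 (Tue); Jul 31, 1947 (Thu); Aug 3, 1947 (Sun); Aug 8, 1947 (Fri); Aug 14, 1947 (Thu).
5 of the 7 holidays fall on weekdays; the rest are weekends and were already excluded.
Business days: 16 − 5 = 11.

11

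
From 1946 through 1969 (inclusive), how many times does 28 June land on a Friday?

Day of week of June 28 in each year:
1946: Fri ✓, 1947: Sat, 1948: Mon, 1949: Tue, 1950: Wed, 1951: Thu, 1952: Sat, 1953: Sun, 1954: Mon, 1955: Tue, 1956: Thu, 1957: Fri ✓, 1958: Sat, 1959: Sun, 1960: Tue, 1961: Wed, 1962: Thu, 1963: Fri ✓, 1964: Sun, 1965: Mon, 1966: Tue, 1967: Wed, 1968: Fri ✓, 1969: Sat
Fridays: 1946, 1957, 1963, 1968.

4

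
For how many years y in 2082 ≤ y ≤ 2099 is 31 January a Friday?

2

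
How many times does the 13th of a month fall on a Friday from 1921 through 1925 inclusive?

9

Friday-the-13ths by year:
1921: May
1922: Jan, Oct
1923: Apr, Jul
1924: Jun
1925: Feb, Mar, Nov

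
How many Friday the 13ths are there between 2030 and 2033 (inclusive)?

6

Friday-the-13ths by year:
2030: Sep, Dec
2031: Jun
2032: Feb, Aug
2033: May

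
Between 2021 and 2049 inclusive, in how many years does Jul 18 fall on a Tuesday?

Day of week of July 18 in each year:
2021: Sun, 2022: Mon, 2023: Tue ✓, 2024: Thu, 2025: Fri, 2026: Sat, 2027: Sun, 2028: Tue ✓, 2029: Wed, 2030: Thu, 2031: Fri, 2032: Sun, 2033: Mon, 2034: Tue ✓, 2035: Wed, 2036: Fri, 2037: Sat, 2038: Sun, 2039: Mon, 2040: Wed, 2041: Thu, 2042: Fri, 2043: Sat, 2044: Mon, 2045: Tue ✓, 2046: Wed, 2047: Thu, 2048: Sat, 2049: Sun
Tuesdays: 2023, 2028, 2034, 2045.

4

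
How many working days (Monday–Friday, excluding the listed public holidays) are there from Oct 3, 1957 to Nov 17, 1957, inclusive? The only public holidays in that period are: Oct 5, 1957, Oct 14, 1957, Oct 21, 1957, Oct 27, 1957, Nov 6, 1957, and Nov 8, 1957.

Oct 3, 1957 is a Thursday.
From Oct 3, 1957 to Nov 17, 1957 is 46 days inclusive.
46 = 7 × 6 + 4, so there are 6 full weeks plus 4 extra days.
Each full week contributes 5 weekdays (Mon–Fri): 6 × 5 = 30.
The 4 extra days are Thu, Fri, Sat, Sun — 2 of them qualify.
Total: 30 + 2 = 32.
Holidays: Oct 5, 1957 (Sat); Oct 14, 1957 (Mon); Oct 21, 1957 (Mon); Oct 27, 1957 (Sun); Nov 6, 1957 (Wed); Nov 8, 1957 (Fri).
4 of the 6 holidays fall on weekdays; the rest are weekends and were already excluded.
Business days: 32 − 4 = 28.

28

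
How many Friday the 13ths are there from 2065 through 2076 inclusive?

23

Friday-the-13ths by year:
2065: Feb, Mar, Nov
2066: Aug
2067: May
2068: Jan, Apr, Jul
2069: Sep, Dec
2070: Jun
2071: Feb, Mar, Nov
2072: May
2073: Jan, Oct
2074: Apr, Jul
2075: Sep, Dec
2076: Mar, Nov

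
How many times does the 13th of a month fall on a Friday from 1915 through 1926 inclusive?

Friday-the-13ths by year:
1915: Aug
1916: Oct
1917: Apr, Jul
1918: Sep, Dec
1919: Jun
1920: Feb, Aug
1921: May
1922: Jan, Oct
1923: Apr, Jul
1924: Jun
1925: Feb, Mar, Nov
1926: Aug

19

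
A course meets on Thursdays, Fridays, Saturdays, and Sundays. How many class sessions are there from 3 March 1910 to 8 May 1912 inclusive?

456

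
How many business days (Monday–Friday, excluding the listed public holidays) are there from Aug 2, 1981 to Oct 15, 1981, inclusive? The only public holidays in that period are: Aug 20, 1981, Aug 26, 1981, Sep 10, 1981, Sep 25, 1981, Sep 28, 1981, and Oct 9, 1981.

Aug 2, 1981 is a Sunday.
From Aug 2, 1981 to Oct 15, 1981 is 75 days inclusive.
75 = 7 × 10 + 5, so there are 10 full weeks plus 5 extra days.
Each full week contributes 5 weekdays (Mon–Fri): 10 × 5 = 50.
The 5 extra days are Sunday, Monday, Tuesday, Wednesday, Thursday — 4 of them qualify.
Total: 50 + 4 = 54.
Holidays: Aug 20, 1981 (Thu); Aug 26, 1981 (Wed); Sep 10, 1981 (Thu); Sep 25, 1981 (Fri); Sep 28, 1981 (Mon); Oct 9, 1981 (Fri).
All 6 holidays fall on weekdays, so subtract 6.
Business days: 54 − 6 = 48.

48 business days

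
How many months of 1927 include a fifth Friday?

4

A month has five Fridays exactly when Friday falls within its first (length − 28) days.
Jan: 31 days, starts Sat → 5 of Sat, Sun, Mon
Feb: 28 days, starts Tue → 5 of (none)
Mar: 31 days, starts Tue → 5 of Tue, Wed, Thu
Apr: 30 days, starts Fri → 5 of Fri, Sat ✓
May: 31 days, starts Sun → 5 of Sun, Mon, Tue
Jun: 30 days, starts Wed → 5 of Wed, Thu
Jul: 31 days, starts Fri → 5 of Fri, Sat, Sun ✓
Aug: 31 days, starts Mon → 5 of Mon, Tue, Wed
Sep: 30 days, starts Thu → 5 of Thu, Fri ✓
Oct: 31 days, starts Sat → 5 of Sat, Sun, Mon
Nov: 30 days, starts Tue → 5 of Tue, Wed
Dec: 31 days, starts Thu → 5 of Thu, Fri, Sat ✓
Months with five Fridays: Apr, Jul, Sep, Dec.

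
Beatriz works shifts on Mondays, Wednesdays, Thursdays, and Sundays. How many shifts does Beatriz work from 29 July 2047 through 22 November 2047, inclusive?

29 July 2047 is a Monday.
That's 117 days from start to end, counting both.
117 = 7 × 16 + 5, so there are 16 full weeks plus 5 extra days.
Each full week contributes 4 days from the set (Mon, Wed, Thu, Sun): 16 × 4 = 64.
The 5 extra days are Monday, Tuesday, Wednesday, Thursday, Friday — 3 of them qualify.
Total: 64 + 3 = 67.

67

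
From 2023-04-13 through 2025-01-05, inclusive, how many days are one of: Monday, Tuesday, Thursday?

271

2023-04-13 is a Thursday.
From 2023-04-13 to 2025-01-05 is 634 days inclusive.
634 = 7 × 90 + 4, so there are 90 full weeks plus 4 extra days.
Each full week contributes 3 days from the set (Mon, Tue, Thu): 90 × 3 = 270.
The 4 extra days are Thu, Fri, Sat, Sun — 1 of them qualifies.
Total: 270 + 1 = 271.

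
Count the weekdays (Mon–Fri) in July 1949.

July 1, 1949 is a Friday.
The range spans 31 days (inclusive of both endpoints).
31 = 7 × 4 + 3, so there are 4 full weeks plus 3 extra days.
Each full week contributes 5 weekdays (Mon–Fri): 4 × 5 = 20.
The 3 extra days are Friday, Saturday, Sunday — 1 of them qualifies.
Total: 20 + 1 = 21.

21 weekdays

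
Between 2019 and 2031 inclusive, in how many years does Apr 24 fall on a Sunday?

1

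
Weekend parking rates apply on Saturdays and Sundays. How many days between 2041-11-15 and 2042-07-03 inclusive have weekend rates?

66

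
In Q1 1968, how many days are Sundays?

13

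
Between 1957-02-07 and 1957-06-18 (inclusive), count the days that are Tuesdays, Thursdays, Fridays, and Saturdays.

76

1957-02-07 is a Thursday.
The range spans 132 days (inclusive of both endpoints).
132 = 7 × 18 + 6, so there are 18 full weeks plus 6 extra days.
Each full week contributes 4 days from the set (Tue, Thu, Fri, Sat): 18 × 4 = 72.
The 6 extra days are Thu, Fri, Sat, Sun, Mon, Tue — 4 of them qualify.
Total: 72 + 4 = 76.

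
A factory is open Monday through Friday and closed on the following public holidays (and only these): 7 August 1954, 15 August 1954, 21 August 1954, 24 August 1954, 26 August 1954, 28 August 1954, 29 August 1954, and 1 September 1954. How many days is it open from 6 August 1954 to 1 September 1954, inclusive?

16

6 August 1954 is a Friday.
From 6 August 1954 to 1 September 1954 is 27 days inclusive.
27 = 7 × 3 + 6, so there are 3 full weeks plus 6 extra days.
Each full week contributes 5 weekdays (Mon–Fri): 3 × 5 = 15.
The 6 extra days are Fri, Sat, Sun, Mon, Tue, Wed — 4 of them qualify.
Total: 15 + 4 = 19.
Holidays: 7 August 1954 (Sat); 15 August 1954 (Sun); 21 August 1954 (Sat); 24 August 1954 (Tue); 26 August 1954 (Thu); 28 August 1954 (Sat); 29 August 1954 (Sun); 1 September 1954 (Wed).
3 of the 8 holidays fall on weekdays; the rest are weekends and were already excluded.
Business days: 19 − 3 = 16.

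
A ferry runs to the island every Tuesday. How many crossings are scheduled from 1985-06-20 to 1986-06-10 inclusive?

1985-06-20 is a Thursday.
From 1985-06-20 to 1986-06-10 is 356 days inclusive.
356 = 7 × 50 + 6, so there are 50 full weeks plus 6 extra days.
Each full week contributes one Tuesday: 50 so far.
The 6 extra days are Thu, Fri, Sat, Sun, Mon, Tue — 1 of them qualifies.
Total: 50 + 1 = 51.

51 Tuesdays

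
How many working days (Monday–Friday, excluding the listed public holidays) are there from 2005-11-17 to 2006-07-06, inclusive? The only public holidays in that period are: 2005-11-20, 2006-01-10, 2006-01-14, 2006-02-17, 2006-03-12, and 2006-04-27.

163

2005-11-17 is a Thursday.
The range spans 232 days (inclusive of both endpoints).
232 = 7 × 33 + 1, so there are 33 full weeks plus 1 extra day.
Each full week contributes 5 weekdays (Mon–Fri): 33 × 5 = 165.
The 1 extra day is Thursday — 1 of them qualifies.
Total: 165 + 1 = 166.
Holidays: 2005-11-20 (Sun); 2006-01-10 (Tue); 2006-01-14 (Sat); 2006-02-17 (Fri); 2006-03-12 (Sun); 2006-04-27 (Thu).
3 of the 6 holidays fall on weekdays; the rest are weekends and were already excluded.
Business days: 166 − 3 = 163.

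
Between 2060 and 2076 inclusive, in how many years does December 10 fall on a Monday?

Day of week of December 10 in each year:
2060: Fri, 2061: Sat, 2062: Sun, 2063: Mon ✓, 2064: Wed, 2065: Thu, 2066: Fri, 2067: Sat, 2068: Mon ✓, 2069: Tue, 2070: Wed, 2071: Thu, 2072: Sat, 2073: Sun, 2074: Mon ✓, 2075: Tue, 2076: Thu
Mondays: 2063, 2068, 2074.

3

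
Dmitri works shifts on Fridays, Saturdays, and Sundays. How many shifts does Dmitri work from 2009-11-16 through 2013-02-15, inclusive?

508

2009-11-16 is a Monday.
That's 1188 days from start to end, counting both.
1188 = 7 × 169 + 5, so there are 169 full weeks plus 5 extra days.
Each full week contributes 3 days from the set (Fri, Sat, Sun): 169 × 3 = 507.
The 5 extra days are Monday, Tuesday, Wednesday, Thursday, Friday — 1 of them qualifies.
Total: 507 + 1 = 508.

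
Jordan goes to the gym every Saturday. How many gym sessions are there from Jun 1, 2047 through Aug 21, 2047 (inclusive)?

Jun 1, 2047 is a Saturday.
The range spans 82 days (inclusive of both endpoints).
82 = 7 × 11 + 5, so there are 11 full weeks plus 5 extra days.
Each full week contributes one Saturday: 11 so far.
The 5 extra days are Sat, Sun, Mon, Tue, Wed — 1 of them qualifies.
Total: 11 + 1 = 12.

12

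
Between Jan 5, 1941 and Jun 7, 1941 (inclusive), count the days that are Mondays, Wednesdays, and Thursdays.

66

Jan 5, 1941 is a Sunday.
From Jan 5, 1941 to Jun 7, 1941 is 154 days inclusive.
154 = 7 × 22, so the span is exactly 22 full weeks.
Each full week contributes 3 days from the set (Mon, Wed, Thu): 22 × 3 = 66.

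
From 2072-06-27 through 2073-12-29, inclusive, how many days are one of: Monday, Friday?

2072-06-27 is a Monday.
The range spans 551 days (inclusive of both endpoints).
551 = 7 × 78 + 5, so there are 78 full weeks plus 5 extra days.
Each full week contributes 2 days from the set (Mon, Fri): 78 × 2 = 156.
The 5 extra days are Mon, Tue, Wed, Thu, Fri — 2 of them qualify.
Total: 156 + 2 = 158.

158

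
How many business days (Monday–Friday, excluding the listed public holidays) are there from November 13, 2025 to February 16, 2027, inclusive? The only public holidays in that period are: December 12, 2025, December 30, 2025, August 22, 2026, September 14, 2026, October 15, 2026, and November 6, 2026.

324

November 13, 2025 is a Thursday.
The range spans 461 days (inclusive of both endpoints).
461 = 7 × 65 + 6, so there are 65 full weeks plus 6 extra days.
Each full week contributes 5 weekdays (Mon–Fri): 65 × 5 = 325.
The 6 extra days are Thu, Fri, Sat, Sun, Mon, Tue — 4 of them qualify.
Total: 325 + 4 = 329.
Holidays: December 12, 2025 (Fri); December 30, 2025 (Tue); August 22, 2026 (Sat); September 14, 2026 (Mon); October 15, 2026 (Thu); November 6, 2026 (Fri).
5 of the 6 holidays fall on weekdays; the rest are weekends and were already excluded.
Business days: 329 − 5 = 324.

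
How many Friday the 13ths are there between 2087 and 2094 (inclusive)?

13

Friday-the-13ths by year:
2087: Jun
2088: Feb, Aug
2089: May
2090: Jan, Oct
2091: Apr, Jul
2092: Jun
2093: Feb, Mar, Nov
2094: Aug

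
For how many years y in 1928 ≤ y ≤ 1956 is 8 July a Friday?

4

Day of week of July 8 in each year:
1928: Sun, 1929: Mon, 1930: Tue, 1931: Wed, 1932: Fri ✓, 1933: Sat, 1934: Sun, 1935: Mon, 1936: Wed, 1937: Thu, 1938: Fri ✓, 1939: Sat, 1940: Mon, 1941: Tue, 1942: Wed, 1943: Thu, 1944: Sat, 1945: Sun, 1946: Mon, 1947: Tue, 1948: Thu, 1949: Fri ✓, 1950: Sat, 1951: Sun, 1952: Tue, 1953: Wed, 1954: Thu, 1955: Fri ✓, 1956: Sun
Fridays: 1932, 1938, 1949, 1955.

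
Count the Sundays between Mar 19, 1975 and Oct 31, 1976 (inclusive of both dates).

85

Mar 19, 1975 is a Wednesday.
From Mar 19, 1975 to Oct 31, 1976 is 593 days inclusive.
593 = 7 × 84 + 5, so there are 84 full weeks plus 5 extra days.
Each full week contributes one Sunday: 84 so far.
The 5 extra days are Wednesday, Thursday, Friday, Saturday, Sunday — 1 of them qualifies.
Total: 84 + 1 = 85.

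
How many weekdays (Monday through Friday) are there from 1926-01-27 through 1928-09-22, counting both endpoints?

1926-01-27 is a Wednesday.
From 1926-01-27 to 1928-09-22 is 970 days inclusive.
970 = 7 × 138 + 4, so there are 138 full weeks plus 4 extra days.
Each full week contributes 5 weekdays (Mon–Fri): 138 × 5 = 690.
The 4 extra days are Wed, Thu, Fri, Sat — 3 of them qualify.
Total: 690 + 3 = 693.

693 weekdays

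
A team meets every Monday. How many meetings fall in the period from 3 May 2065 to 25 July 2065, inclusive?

12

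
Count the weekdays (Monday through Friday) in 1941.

261 weekdays

January 1, 1941 is a Wednesday.
From January 1, 1941 to December 31, 1941 is 365 days inclusive.
365 = 7 × 52 + 1, so there are 52 full weeks plus 1 extra day.
Each full week contributes 5 weekdays (Mon–Fri): 52 × 5 = 260.
The 1 extra day is Wednesday — 1 of them qualifies.
Total: 260 + 1 = 261.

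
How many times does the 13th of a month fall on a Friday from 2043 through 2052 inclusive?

Friday-the-13ths by year:
2043: Feb, Mar, Nov
2044: May
2045: Jan, Oct
2046: Apr, Jul
2047: Sep, Dec
2048: Mar, Nov
2049: Aug
2050: May
2051: Jan, Oct
2052: Sep, Dec

18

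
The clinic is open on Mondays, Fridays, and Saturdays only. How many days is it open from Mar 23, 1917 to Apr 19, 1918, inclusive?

Mar 23, 1917 is a Friday.
The range spans 393 days (inclusive of both endpoints).
393 = 7 × 56 + 1, so there are 56 full weeks plus 1 extra day.
Each full week contributes 3 days from the set (Mon, Fri, Sat): 56 × 3 = 168.
The 1 extra day is Fri — 1 of them qualifies.
Total: 168 + 1 = 169.

169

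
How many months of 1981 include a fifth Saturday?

A month has five Saturdays exactly when Saturday falls within its first (length − 28) days.
Jan: 31 days, starts Thu → 5 of Thu, Fri, Sat ✓
Feb: 28 days, starts Sun → 5 of (none)
Mar: 31 days, starts Sun → 5 of Sun, Mon, Tue
Apr: 30 days, starts Wed → 5 of Wed, Thu
May: 31 days, starts Fri → 5 of Fri, Sat, Sun ✓
Jun: 30 days, starts Mon → 5 of Mon, Tue
Jul: 31 days, starts Wed → 5 of Wed, Thu, Fri
Aug: 31 days, starts Sat → 5 of Sat, Sun, Mon ✓
Sep: 30 days, starts Tue → 5 of Tue, Wed
Oct: 31 days, starts Thu → 5 of Thu, Fri, Sat ✓
Nov: 30 days, starts Sun → 5 of Sun, Mon
Dec: 31 days, starts Tue → 5 of Tue, Wed, Thu
Months with five Saturdays: Jan, May, Aug, Oct.

4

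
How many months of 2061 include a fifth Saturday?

5

A month has five Saturdays exactly when Saturday falls within its first (length − 28) days.
Jan: 31 days, starts Sat → 5 of Sat, Sun, Mon ✓
Feb: 28 days, starts Tue → 5 of (none)
Mar: 31 days, starts Tue → 5 of Tue, Wed, Thu
Apr: 30 days, starts Fri → 5 of Fri, Sat ✓
May: 31 days, starts Sun → 5 of Sun, Mon, Tue
Jun: 30 days, starts Wed → 5 of Wed, Thu
Jul: 31 days, starts Fri → 5 of Fri, Sat, Sun ✓
Aug: 31 days, starts Mon → 5 of Mon, Tue, Wed
Sep: 30 days, starts Thu → 5 of Thu, Fri
Oct: 31 days, starts Sat → 5 of Sat, Sun, Mon ✓
Nov: 30 days, starts Tue → 5 of Tue, Wed
Dec: 31 days, starts Thu → 5 of Thu, Fri, Sat ✓
Months with five Saturdays: Jan, Apr, Jul, Oct, Dec.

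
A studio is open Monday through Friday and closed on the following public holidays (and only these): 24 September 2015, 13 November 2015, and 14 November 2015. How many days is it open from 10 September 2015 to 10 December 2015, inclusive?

10 September 2015 is a Thursday.
From 10 September 2015 to 10 December 2015 is 92 days inclusive.
92 = 7 × 13 + 1, so there are 13 full weeks plus 1 extra day.
Each full week contributes 5 weekdays (Mon–Fri): 13 × 5 = 65.
The 1 extra day is Thu — 1 of them qualifies.
Total: 65 + 1 = 66.
Holidays: 24 September 2015 (Thu); 13 November 2015 (Fri); 14 November 2015 (Sat).
2 of the 3 holidays fall on weekdays; the rest are weekends and were already excluded.
Business days: 66 − 2 = 64.

64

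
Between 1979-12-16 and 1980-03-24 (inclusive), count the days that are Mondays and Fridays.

1979-12-16 is a Sunday.
That's 100 days from start to end, counting both.
100 = 7 × 14 + 2, so there are 14 full weeks plus 2 extra days.
Each full week contributes 2 days from the set (Mon, Fri): 14 × 2 = 28.
The 2 extra days are Sunday, Monday — 1 of them qualifies.
Total: 28 + 1 = 29.

29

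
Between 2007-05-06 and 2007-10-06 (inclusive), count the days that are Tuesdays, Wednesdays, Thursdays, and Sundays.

88

2007-05-06 is a Sunday.
From 2007-05-06 to 2007-10-06 is 154 days inclusive.
154 = 7 × 22, so the span is exactly 22 full weeks.
Each full week contributes 4 days from the set (Tue, Wed, Thu, Sun): 22 × 4 = 88.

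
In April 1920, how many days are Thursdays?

5

1 April 1920 is a Thursday.
That's 30 days from start to end, counting both.
30 = 7 × 4 + 2, so there are 4 full weeks plus 2 extra days.
Each full week contributes one Thursday: 4 so far.
The 2 extra days are Thu, Fri — 1 of them qualifies.
Total: 4 + 1 = 5.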